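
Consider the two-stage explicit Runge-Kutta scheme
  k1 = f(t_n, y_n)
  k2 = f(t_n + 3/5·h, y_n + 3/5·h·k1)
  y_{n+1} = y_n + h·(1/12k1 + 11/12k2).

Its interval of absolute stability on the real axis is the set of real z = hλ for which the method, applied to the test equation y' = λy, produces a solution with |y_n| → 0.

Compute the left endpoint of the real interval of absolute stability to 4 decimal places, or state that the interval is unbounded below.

With y'=λy (z=hλ):
  k1=λy_n ⇒ h·k1=z·y_n;  k2=λ(1+3/5z)y_n ⇒ h·k2=z(1+3/5z)y_n
  y_{n+1}/y_n = 1 + 1/12z + 11/12z(1+3/5z) = 1 + z + 11/20z²
  Hence R(z) = 1 + z + 11/20z².

Boundary: |R(x)|=1, x<0.
x=-1.1: |R|=0.5655
R=1: x+11/20x²=0 ⇒ x=−20/11=-1.8182; min R=1−1/(4·11/20)=0.5455>−1
Confirm numerically:
  x=-1.401: |R|=0.67854 <1
  x=-1.009: |R|=0.55094 <1
  x=-0.954: |R|=0.54656 <1
  x=-0.759: |R|=0.55784 <1
  x=-2.343: |R|=1.67631 >1
  x=-2.069: |R|=1.28542 >1
So |R|<1 on (-1.8182, 0).

left endpoint -1.8182.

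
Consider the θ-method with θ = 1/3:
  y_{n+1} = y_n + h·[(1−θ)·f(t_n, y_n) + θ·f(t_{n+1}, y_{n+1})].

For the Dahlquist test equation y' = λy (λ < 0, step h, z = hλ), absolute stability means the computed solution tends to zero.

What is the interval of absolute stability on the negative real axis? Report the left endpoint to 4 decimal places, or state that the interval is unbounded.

z∈(-6.0000,0).

With y'=λy (z=hλ):
  y_{n+1} = y_n + z·[2/3·y_n + 1/3·y_{n+1}] ⇒ (1 − 1/3z)y_{n+1} = (1 + 2/3z)y_n
  ⇒ R(z) = (1 + 2/3z)/(1 − 1/3z).

Solve |R(x)|<1 on ℝ⁻.
x=-1.23: |R|=0.1277
R=−1: 1+2/3x = −1+1/3x ⇒ -1/3x=2 ⇒ x=2/(-1/3)=-6.0000
Confirm numerically:
  x=-5.820: |R|=0.97959 <1
  x=-5.046: |R|=0.88143 <1
  x=-3.160: |R|=0.53896 <1
  x=-2.871: |R|=0.46704 <1
  x=-6.097: |R|=1.01066 >1
  x=-6.053: |R|=1.00585 >1
Stable set (-6.0000, 0).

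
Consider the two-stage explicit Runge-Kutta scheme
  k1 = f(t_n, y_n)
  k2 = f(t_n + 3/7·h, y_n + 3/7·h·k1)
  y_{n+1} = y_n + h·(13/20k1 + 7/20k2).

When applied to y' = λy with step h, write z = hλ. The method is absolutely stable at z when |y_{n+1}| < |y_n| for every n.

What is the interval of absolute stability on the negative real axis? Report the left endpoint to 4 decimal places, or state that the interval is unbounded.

Test eqn y'=λy, z=hλ:
  k1=λy_n ⇒ h·k1=z·y_n;  k2=λ(1+3/7z)y_n ⇒ h·k2=z(1+3/7z)y_n
  y_{n+1}/y_n = 1 + 13/20z + 7/20z(1+3/7z) = 1 + z + 3/20z²
  ⇒ R(z) = 1 + z + 3/20z².

Solve |R(x)|<1 on ℝ⁻.
x=-0.8: |R|=0.2960
R=1: x+3/20x²=0 ⇒ x=−20/3=-6.6667; min R=1−1/(4·3/20)=-0.6667>−1
Confirm numerically:
  x=-5.013: |R|=0.24347 <1
  x=-3.209: |R|=0.66435 <1
  x=-3.142: |R|=0.66118 <1
  x=-6.834: |R|=1.17153 >1
  x=-6.778: |R|=1.11319 >1
Interval (-6.6667, 0).

(-6.6667, 0).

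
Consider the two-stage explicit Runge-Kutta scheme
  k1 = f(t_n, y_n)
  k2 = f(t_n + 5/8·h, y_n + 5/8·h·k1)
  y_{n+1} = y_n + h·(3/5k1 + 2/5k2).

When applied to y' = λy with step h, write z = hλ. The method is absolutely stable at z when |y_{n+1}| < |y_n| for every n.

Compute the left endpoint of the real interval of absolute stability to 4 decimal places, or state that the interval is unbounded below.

Test eqn y'=λy, z=hλ:
  k1=λy_n ⇒ h·k1=z·y_n;  k2=λ(1+5/8z)y_n ⇒ h·k2=z(1+5/8z)y_n
  y_{n+1}/y_n = 1 + 3/5z + 2/5z(1+5/8z) = 1 + z + 1/4z²
  ⇒ R(z) = 1 + z + 1/4z².

Need |R(x)|<1, x<0.
x=-0.82: |R|=0.3481
R=1: x+1/4x²=0 ⇒ x=−4=-4.0000; min R=1−1/(4·1/4)=0.0000>−1
Confirm numerically:
  x=-3.241: |R|=0.38502 <1
  x=-2.938: |R|=0.21996 <1
  x=-2.499: |R|=0.06225 <1
  x=-4.573: |R|=1.65508 >1
  x=-4.322: |R|=1.34792 >1
  x=-4.063: |R|=1.06399 >1
Stable set (-4.0000, 0).

z* = -4.0000.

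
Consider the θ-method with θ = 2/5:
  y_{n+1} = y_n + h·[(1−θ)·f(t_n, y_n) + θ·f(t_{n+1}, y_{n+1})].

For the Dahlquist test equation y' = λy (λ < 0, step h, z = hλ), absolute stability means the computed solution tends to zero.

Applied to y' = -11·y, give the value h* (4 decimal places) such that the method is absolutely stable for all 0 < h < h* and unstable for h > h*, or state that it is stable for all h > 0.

On y'=λy, z=hλ:
  y_{n+1} = y_n + z·[3/5·y_n + 2/5·y_{n+1}] ⇒ (1 − 2/5z)y_{n+1} = (1 + 3/5z)y_n
  Hence R(z) = (1 + 3/5z)/(1 − 2/5z).

Find x<0 with |R(x)|<1.
x=-1.44: |R|=0.0863
R=−1: 1+3/5x = −1+2/5x ⇒ -1/5x=2 ⇒ x=2/(-1/5)=-10.0000
Confirm numerically:
  x=-9.862: |R|=0.99442 <1
  x=-8.811: |R|=0.94744 <1
  x=-7.477: |R|=0.87356 <1
  x=-6.900: |R|=0.83511 <1
  x=-10.591: |R|=1.02257 >1
  x=-10.304: |R|=1.01187 >1
  x=-10.241: |R|=1.00946 >1
Interval (-10.0000, 0).

(-10.0000,0); λ=-11 ⇒ h* = (10)/11 = 0.9091.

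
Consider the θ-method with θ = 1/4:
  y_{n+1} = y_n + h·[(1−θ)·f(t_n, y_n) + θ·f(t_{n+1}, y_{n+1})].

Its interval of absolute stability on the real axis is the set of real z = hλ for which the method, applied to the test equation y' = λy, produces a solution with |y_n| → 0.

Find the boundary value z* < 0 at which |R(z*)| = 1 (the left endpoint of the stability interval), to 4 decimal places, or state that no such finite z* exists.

On y'=λy, z=hλ:
  y_{n+1} = y_n + z·[3/4·y_n + 1/4·y_{n+1}] ⇒ (1 − 1/4z)y_{n+1} = (1 + 3/4z)y_n
  R(z) = (1 + 3/4z)/(1 − 1/4z).

Boundary: |R(x)|=1, x<0.
x=-1.04: |R|=0.1746
R=−1: 1+3/4x = −1+1/4x ⇒ -1/2x=2 ⇒ x=2/(-1/2)=-4.0000
Confirm numerically:
  x=-3.302: |R|=0.80882 <1
  x=-1.852: |R|=0.26589 <1
  x=-1.838: |R|=0.25934 <1
  x=-1.769: |R|=0.22656 <1
  x=-4.549: |R|=1.12844 >1
  x=-4.379: |R|=1.09046 >1
  x=-4.259: |R|=1.06272 >1
Stable set (-4.0000, 0).

z* = -4.0000.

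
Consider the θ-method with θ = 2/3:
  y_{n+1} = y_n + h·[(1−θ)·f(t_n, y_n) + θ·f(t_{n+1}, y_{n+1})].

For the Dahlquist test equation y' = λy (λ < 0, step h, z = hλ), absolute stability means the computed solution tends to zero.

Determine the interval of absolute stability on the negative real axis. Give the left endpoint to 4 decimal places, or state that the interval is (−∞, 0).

With y'=λy (z=hλ):
  y_{n+1} = y_n + z·[1/3·y_n + 2/3·y_{n+1}] ⇒ (1 − 2/3z)y_{n+1} = (1 + 1/3z)y_n
  R(z) = (1 + 1/3z)/(1 − 2/3z).

Boundary: |R(x)|=1, x<0.
x=-1.06: |R|=0.3789
x=-2: |R|=0.1429
x=-10: |R|=0.3043
x=-100: |R|=0.4778
θ=2/3≥1/2 ⇒ |1+1/3x|<|1−2/3x| ∀x<0 ⇒ stable on all of ℝ⁻.

(−∞, 0) — no finite endpoint.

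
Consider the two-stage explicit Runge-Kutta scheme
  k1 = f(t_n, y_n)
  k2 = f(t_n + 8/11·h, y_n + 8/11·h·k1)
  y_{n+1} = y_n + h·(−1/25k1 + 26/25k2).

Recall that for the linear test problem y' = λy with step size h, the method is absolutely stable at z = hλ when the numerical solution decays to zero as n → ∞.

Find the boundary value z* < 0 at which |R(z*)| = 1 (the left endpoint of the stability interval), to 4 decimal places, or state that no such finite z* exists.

z* = -1.3221.

With y'=λy (z=hλ):
  k1=λy_n ⇒ h·k1=z·y_n;  k2=λ(1+8/11z)y_n ⇒ h·k2=z(1+8/11z)y_n
  y_{n+1}/y_n = 1 − 1/25z + 26/25z(1+8/11z) = 1 + z + 208/275z²
  ⇒ R(z) = 1 + z + 208/275z².

Solve |R(x)|<1 on ℝ⁻.
x=-1.56: |R|=1.2807
R=1: x+208/275x²=0 ⇒ x=−275/208=-1.3221; min R=1−1/(4·208/275)=0.6695>−1
Confirm numerically:
  x=-1.258: |R|=0.93899 <1
  x=-0.818: |R|=0.68810 <1
  x=-0.723: |R|=0.67237 <1
  x=-1.732: |R|=1.53696 >1
  x=-1.666: |R|=1.43333 >1
Interval (-1.3221, 0).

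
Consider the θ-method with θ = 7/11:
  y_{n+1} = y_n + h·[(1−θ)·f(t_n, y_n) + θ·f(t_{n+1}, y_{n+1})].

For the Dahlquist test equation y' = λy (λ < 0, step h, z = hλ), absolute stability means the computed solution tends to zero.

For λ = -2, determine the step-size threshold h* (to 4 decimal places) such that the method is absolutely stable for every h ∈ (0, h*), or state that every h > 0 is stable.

interval (−∞, 0). Any h>0 works for λ=-2.

Test eqn y'=λy, z=hλ:
  y_{n+1} = y_n + z·[4/11·y_n + 7/11·y_{n+1}] ⇒ (1 − 7/11z)y_{n+1} = (1 + 4/11z)y_n
  Hence R(z) = (1 + 4/11z)/(1 − 7/11z).

Need |R(x)|<1, x<0.
x=-1: |R|=0.3889
x=-2: |R|=0.1200
x=-10: |R|=0.3580
x=-100: |R|=0.5471
θ=7/11≥1/2 ⇒ |1+4/11x|<|1−7/11x| ∀x<0 ⇒ unbounded interval.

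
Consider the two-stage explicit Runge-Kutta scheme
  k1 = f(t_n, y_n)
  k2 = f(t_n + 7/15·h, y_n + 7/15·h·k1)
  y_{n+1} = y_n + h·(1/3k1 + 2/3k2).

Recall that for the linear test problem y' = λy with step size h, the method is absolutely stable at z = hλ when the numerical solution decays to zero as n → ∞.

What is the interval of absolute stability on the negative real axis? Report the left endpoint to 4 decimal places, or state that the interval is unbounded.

With y'=λy (z=hλ):
  k1=λy_n ⇒ h·k1=z·y_n;  k2=λ(1+7/15z)y_n ⇒ h·k2=z(1+7/15z)y_n
  y_{n+1}/y_n = 1 + 1/3z + 2/3z(1+7/15z) = 1 + z + 14/45z²
  so R(z) = 1 + z + 14/45z².

Boundary: |R(x)|=1, x<0.
x=-0.92: |R|=0.3433
R=1: x+14/45x²=0 ⇒ x=−45/14=-3.2143; min R=1−1/(4·14/45)=0.1964>−1
Confirm numerically:
  x=-3.113: |R|=0.90191 <1
  x=-2.015: |R|=0.24818 <1
  x=-1.335: |R|=0.21947 <1
  x=-1.334: |R|=0.21964 <1
  x=-3.559: |R|=1.38168 >1
  x=-3.472: |R|=1.27838 >1
  x=-3.469: |R|=1.27490 >1
Stable set (-3.2143, 0).

z∈(-3.2143,0).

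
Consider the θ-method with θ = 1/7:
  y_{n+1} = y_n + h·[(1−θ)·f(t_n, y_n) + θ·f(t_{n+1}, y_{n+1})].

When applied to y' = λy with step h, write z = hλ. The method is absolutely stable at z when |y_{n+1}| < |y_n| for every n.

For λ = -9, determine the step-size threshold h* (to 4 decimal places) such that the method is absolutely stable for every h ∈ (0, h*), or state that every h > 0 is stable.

With y'=λy (z=hλ):
  y_{n+1} = y_n + z·[6/7·y_n + 1/7·y_{n+1}] ⇒ (1 − 1/7z)y_{n+1} = (1 + 6/7z)y_n
  R(z) = (1 + 6/7z)/(1 − 1/7z).

Find x<0 with |R(x)|<1.
x=-1.26: |R|=0.0678
R=−1: 1+6/7x = −1+1/7x ⇒ -5/7x=2 ⇒ x=2/(-5/7)=-2.8000
Confirm numerically:
  x=-1.776: |R|=0.41659 <1
  x=-1.506: |R|=0.23936 <1
  x=-1.468: |R|=0.21351 <1
  x=-1.216: |R|=0.03603 <1
  x=-3.398: |R|=1.28756 >1
  x=-3.233: |R|=1.21157 >1
  x=-3.205: |R|=1.19843 >1
Stable set (-2.8000, 0).

(-2.8000,0); λ=-9 ⇒ h* = (14/5)/9 = 0.3111.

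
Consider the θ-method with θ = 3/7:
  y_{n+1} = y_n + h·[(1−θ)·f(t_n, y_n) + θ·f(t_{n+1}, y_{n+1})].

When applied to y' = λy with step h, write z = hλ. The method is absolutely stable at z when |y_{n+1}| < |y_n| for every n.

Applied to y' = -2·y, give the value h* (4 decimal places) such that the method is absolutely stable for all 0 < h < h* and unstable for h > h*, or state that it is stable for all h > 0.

Set f=λy, z=hλ:
  y_{n+1} = y_n + z·[4/7·y_n + 3/7·y_{n+1}] ⇒ (1 − 3/7z)y_{n+1} = (1 + 4/7z)y_n
  Hence R(z) = (1 + 4/7z)/(1 − 3/7z).

Solve |R(x)|<1 on ℝ⁻.
x=-1.1: |R|=0.2524
R=−1: 1+4/7x = −1+3/7x ⇒ -1/7x=2 ⇒ x=2/(-1/7)=-14.0000
Confirm numerically:
  x=-13.034: |R|=0.97905 <1
  x=-12.259: |R|=0.96023 <1
  x=-11.506: |R|=0.93993 <1
  x=-10.114: |R|=0.89593 <1
  x=-14.348: |R|=1.00695 >1
  x=-14.183: |R|=1.00369 >1
Stable set (-14.0000, 0).

(-14.0000,0); λ=-2 ⇒ h* = (14)/2 = 7.0000.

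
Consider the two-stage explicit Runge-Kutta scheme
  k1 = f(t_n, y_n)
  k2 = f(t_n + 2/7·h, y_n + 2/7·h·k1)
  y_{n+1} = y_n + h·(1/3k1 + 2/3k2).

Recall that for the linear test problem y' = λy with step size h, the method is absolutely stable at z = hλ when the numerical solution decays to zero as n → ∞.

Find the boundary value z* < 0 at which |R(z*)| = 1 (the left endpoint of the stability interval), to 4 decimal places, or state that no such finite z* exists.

left endpoint -5.2500.

With y'=λy (z=hλ):
  k1=λy_n ⇒ h·k1=z·y_n;  k2=λ(1+2/7z)y_n ⇒ h·k2=z(1+2/7z)y_n
  y_{n+1}/y_n = 1 + 1/3z + 2/3z(1+2/7z) = 1 + z + 4/21z²
  so R(z) = 1 + z + 4/21z².

Solve |R(x)|<1 on ℝ⁻.
x=-1.51: |R|=0.0757
R=1: x+4/21x²=0 ⇒ x=−21/4=-5.2500; min R=1−1/(4·4/21)=-0.3125>−1
Confirm numerically:
  x=-4.624: |R|=0.44864 <1
  x=-4.179: |R|=0.14748 <1
  x=-2.570: |R|=0.31192 <1
  x=-5.754: |R|=1.55238 >1
  x=-5.736: |R|=1.53099 >1
  x=-5.278: |R|=1.02815 >1
Interval (-5.2500, 0).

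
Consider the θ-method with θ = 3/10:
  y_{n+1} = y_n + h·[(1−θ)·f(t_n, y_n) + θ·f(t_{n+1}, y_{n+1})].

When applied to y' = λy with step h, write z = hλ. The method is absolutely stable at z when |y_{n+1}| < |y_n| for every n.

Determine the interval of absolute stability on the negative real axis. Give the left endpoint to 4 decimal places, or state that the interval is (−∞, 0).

Set f=λy, z=hλ:
  y_{n+1} = y_n + z·[7/10·y_n + 3/10·y_{n+1}] ⇒ (1 − 3/10z)y_{n+1} = (1 + 7/10z)y_n
  ⇒ R(z) = (1 + 7/10z)/(1 − 3/10z).

Need |R(x)|<1, x<0.
x=-0.74: |R|=0.3944
R=−1: 1+7/10x = −1+3/10x ⇒ -2/5x=2 ⇒ x=2/(-2/5)=-5.0000
Confirm numerically:
  x=-3.336: |R|=0.66733 <1
  x=-2.584: |R|=0.45561 <1
  x=-2.240: |R|=0.33971 <1
  x=-5.598: |R|=1.08927 >1
  x=-5.324: |R|=1.04990 >1
  x=-5.089: |R|=1.01409 >1
Interval (-5.0000, 0).

(-5.0000, 0).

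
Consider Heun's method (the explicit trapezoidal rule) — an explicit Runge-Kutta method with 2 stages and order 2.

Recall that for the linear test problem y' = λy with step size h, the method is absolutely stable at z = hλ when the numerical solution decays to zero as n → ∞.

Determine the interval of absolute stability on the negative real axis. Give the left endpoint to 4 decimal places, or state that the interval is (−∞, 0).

On y'=λy, z=hλ:
  order 2, 2-stage ⇒ R(z)=1+z+z^2/2
  (e.g. R(-0.64)=0.56480, |R|=0.56480)

Find x<0 with |R(x)|<1.
x=-0.64: |R|=0.5648
|R(-2.22)|=1.2442 |R(-0.65)|=0.5613 |R(-0.63)|=0.5684
Bisect:
  x_lo=-2.3111 |R|=1.3594  x_hi=-0.3648 |R|=0.7017
  mid=-1.33793 |R|=0.55710 →hi
  mid=-1.82449 |R|=0.83989 →hi
  mid=-2.06777 |R|=1.07007 →lo
  mid=-1.94613 |R|=0.94758 →hi
  mid=-2.00695 |R|=1.00698 →lo
  mid=-1.97654 |R|=0.97682 →hi
  mid=-1.99175 |R|=0.99178 →hi
  ...
  [-2.00006,-1.99995] ⇒ x*=-2.0000
So |R|<1 on (-2.0000, 0).

(-2.0000, 0).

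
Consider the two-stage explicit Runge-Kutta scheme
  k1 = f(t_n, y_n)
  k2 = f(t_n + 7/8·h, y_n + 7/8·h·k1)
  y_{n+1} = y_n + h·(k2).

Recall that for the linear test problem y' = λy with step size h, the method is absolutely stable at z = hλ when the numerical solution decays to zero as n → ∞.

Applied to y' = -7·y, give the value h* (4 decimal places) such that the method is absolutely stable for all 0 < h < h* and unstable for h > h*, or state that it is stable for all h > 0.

Test eqn y'=λy, z=hλ:
  k1=λy_n ⇒ h·k1=z·y_n;  k2=λ(1+7/8z)y_n ⇒ h·k2=z(1+7/8z)y_n
  y_{n+1}/y_n = 1 + z(1+7/8z) = 1 + z + 7/8z²
  R(z) = 1 + z + 7/8z².

Find x<0 with |R(x)|<1.
x=-1.7: |R|=1.8288
R=1: x+7/8x²=0 ⇒ x=−8/7=-1.1429; min R=1−1/(4·7/8)=0.7143>−1
Confirm numerically:
  x=-0.887: |R|=0.80142 <1
  x=-0.758: |R|=0.74474 <1
  x=-0.632: |R|=0.71750 <1
  x=-1.590: |R|=1.62209 >1
  x=-1.508: |R|=1.48181 >1
So |R|<1 on (-1.1429, 0).

(-1.1429,0); λ=-7 ⇒ h* = (8/7)/7 = 0.1633.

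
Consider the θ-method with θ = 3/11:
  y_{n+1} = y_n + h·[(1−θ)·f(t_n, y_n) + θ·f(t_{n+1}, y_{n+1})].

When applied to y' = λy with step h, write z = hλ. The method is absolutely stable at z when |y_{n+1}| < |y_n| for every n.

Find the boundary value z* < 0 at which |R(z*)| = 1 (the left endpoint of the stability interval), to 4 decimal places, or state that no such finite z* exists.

On y'=λy, z=hλ:
  y_{n+1} = y_n + z·[8/11·y_n + 3/11·y_{n+1}] ⇒ (1 − 3/11z)y_{n+1} = (1 + 8/11z)y_n
  Hence R(z) = (1 + 8/11z)/(1 − 3/11z).

Find x<0 with |R(x)|<1.
x=-0.85: |R|=0.3100
R=−1: 1+8/11x = −1+3/11x ⇒ -5/11x=2 ⇒ x=2/(-5/11)=-4.4000
Confirm numerically:
  x=-4.136: |R|=0.94361 <1
  x=-3.702: |R|=0.84212 <1
  x=-3.311: |R|=0.73988 <1
  x=-4.558: |R|=1.03202 >1
  x=-4.521: |R|=1.02463 >1
  x=-4.494: |R|=1.01920 >1
Interval (-4.4000, 0).

left endpoint -4.4000.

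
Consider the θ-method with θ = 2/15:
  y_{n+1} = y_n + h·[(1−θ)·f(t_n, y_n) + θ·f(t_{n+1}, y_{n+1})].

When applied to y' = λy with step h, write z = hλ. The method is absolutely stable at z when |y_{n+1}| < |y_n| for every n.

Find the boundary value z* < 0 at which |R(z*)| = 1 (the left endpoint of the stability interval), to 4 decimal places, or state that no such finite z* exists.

left endpoint -2.7273.

On y'=λy, z=hλ:
  y_{n+1} = y_n + z·[13/15·y_n + 2/15·y_{n+1}] ⇒ (1 − 2/15z)y_{n+1} = (1 + 13/15z)y_n
  Hence R(z) = (1 + 13/15z)/(1 − 2/15z).

Need |R(x)|<1, x<0.
x=-0.75: |R|=0.3182
R=−1: 1+13/15x = −1+2/15x ⇒ -11/15x=2 ⇒ x=2/(-11/15)=-2.7273
Confirm numerically:
  x=-2.531: |R|=0.89238 <1
  x=-1.672: |R|=0.36720 <1
  x=-1.410: |R|=0.18687 <1
  x=-3.216: |R|=1.25084 >1
  x=-2.869: |R|=1.07518 >1
  x=-2.757: |R|=1.01594 >1
Interval (-2.7273, 0).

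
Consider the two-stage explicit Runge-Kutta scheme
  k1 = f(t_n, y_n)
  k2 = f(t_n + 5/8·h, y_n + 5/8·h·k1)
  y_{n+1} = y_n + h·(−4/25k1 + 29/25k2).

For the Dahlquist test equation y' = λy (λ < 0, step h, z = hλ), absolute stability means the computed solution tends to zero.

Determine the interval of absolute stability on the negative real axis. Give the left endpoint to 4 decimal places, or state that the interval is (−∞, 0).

z∈(-1.3793,0).

With y'=λy (z=hλ):
  k1=λy_n ⇒ h·k1=z·y_n;  k2=λ(1+5/8z)y_n ⇒ h·k2=z(1+5/8z)y_n
  y_{n+1}/y_n = 1 − 4/25z + 29/25z(1+5/8z) = 1 + z + 29/40z²
  Hence R(z) = 1 + z + 29/40z².

Boundary: |R(x)|=1, x<0.
x=-0.3: |R|=0.7652
R=1: x+29/40x²=0 ⇒ x=−40/29=-1.3793; min R=1−1/(4·29/40)=0.6552>−1
Confirm numerically:
  x=-1.339: |R|=0.96087 <1
  x=-1.215: |R|=0.85526 <1
  x=-0.982: |R|=0.71713 <1
  x=-0.762: |R|=0.65897 <1
  x=-1.920: |R|=1.75264 >1
  x=-1.869: |R|=1.66354 >1
So |R|<1 on (-1.3793, 0).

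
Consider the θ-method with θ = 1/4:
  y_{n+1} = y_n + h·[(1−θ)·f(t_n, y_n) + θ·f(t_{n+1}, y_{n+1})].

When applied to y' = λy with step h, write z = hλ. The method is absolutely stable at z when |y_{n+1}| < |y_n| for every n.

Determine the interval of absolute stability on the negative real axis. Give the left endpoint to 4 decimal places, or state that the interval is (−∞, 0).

z∈(-4.0000,0).

With y'=λy (z=hλ):
  y_{n+1} = y_n + z·[3/4·y_n + 1/4·y_{n+1}] ⇒ (1 − 1/4z)y_{n+1} = (1 + 3/4z)y_n
  R(z) = (1 + 3/4z)/(1 − 1/4z).

Find x<0 with |R(x)|<1.
x=-0.69: |R|=0.4115
R=−1: 1+3/4x = −1+1/4x ⇒ -1/2x=2 ⇒ x=2/(-1/2)=-4.0000
Confirm numerically:
  x=-3.656: |R|=0.91014 <1
  x=-2.381: |R|=0.49256 <1
  x=-2.142: |R|=0.39499 <1
  x=-4.559: |R|=1.13062 >1
  x=-4.500: |R|=1.11765 >1
  x=-4.037: |R|=1.00921 >1
Stable set (-4.0000, 0).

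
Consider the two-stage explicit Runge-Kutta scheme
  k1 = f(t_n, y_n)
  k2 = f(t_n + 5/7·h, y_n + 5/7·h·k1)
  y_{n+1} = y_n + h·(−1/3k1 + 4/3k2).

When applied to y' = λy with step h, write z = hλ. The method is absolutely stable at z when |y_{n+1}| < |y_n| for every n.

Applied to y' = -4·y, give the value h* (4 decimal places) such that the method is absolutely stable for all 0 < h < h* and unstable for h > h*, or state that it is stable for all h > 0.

(-1.0500,0); λ=-4 ⇒ h* = (21/20)/4 = 0.2625.

With y'=λy (z=hλ):
  k1=λy_n ⇒ h·k1=z·y_n;  k2=λ(1+5/7z)y_n ⇒ h·k2=z(1+5/7z)y_n
  y_{n+1}/y_n = 1 − 1/3z + 4/3z(1+5/7z) = 1 + z + 20/21z²
  ⇒ R(z) = 1 + z + 20/21z².

Find x<0 with |R(x)|<1.
x=-0.6: |R|=0.7429
R=1: x+20/21x²=0 ⇒ x=−21/20=-1.0500; min R=1−1/(4·20/21)=0.7375>−1
Confirm numerically:
  x=-0.926: |R|=0.89064 <1
  x=-0.831: |R|=0.82668 <1
  x=-0.565: |R|=0.73902 <1
  x=-1.598: |R|=1.83400 >1
  x=-1.338: |R|=1.36699 >1
  x=-1.334: |R|=1.36082 >1
Interval (-1.0500, 0).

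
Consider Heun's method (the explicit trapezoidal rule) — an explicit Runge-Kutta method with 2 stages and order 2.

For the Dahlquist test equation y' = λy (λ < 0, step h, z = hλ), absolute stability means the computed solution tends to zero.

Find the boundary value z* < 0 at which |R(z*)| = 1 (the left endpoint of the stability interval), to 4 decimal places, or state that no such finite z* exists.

On y'=λy, z=hλ:
  order 2, 2-stage ⇒ R(z)=1+z+z^2/2
  (e.g. R(-0.72)=0.53920, |R|=0.53920)

Solve |R(x)|<1 on ℝ⁻.
x=-0.72: |R|=0.5392
|R(-2.16)|=1.1728 |R(-1.29)|=0.5421 |R(-1.04)|=0.5008
Bisect:
  x_lo=-2.6706 |R|=1.8954  x_hi=-0.3449 |R|=0.7146
  mid=-1.50774 |R|=0.62890 →hi
  mid=-2.08914 |R|=1.09312 →lo
  mid=-1.79844 |R|=0.81875 →hi
  mid=-1.94379 |R|=0.94537 →hi
  mid=-2.01647 |R|=1.01660 →lo
  mid=-1.98013 |R|=0.98033 →hi
  mid=-1.99830 |R|=0.99830 →hi
  mid=-2.00738 |R|=1.00741 →lo
  mid=-2.00284 |R|=1.00285 →lo
  mid=-2.00057 |R|=1.00057 →lo
  ...
  [-2.00000,-1.99986] ⇒ x*=-2.0000
So |R|<1 on (-2.0000, 0).

z* = -2.0000.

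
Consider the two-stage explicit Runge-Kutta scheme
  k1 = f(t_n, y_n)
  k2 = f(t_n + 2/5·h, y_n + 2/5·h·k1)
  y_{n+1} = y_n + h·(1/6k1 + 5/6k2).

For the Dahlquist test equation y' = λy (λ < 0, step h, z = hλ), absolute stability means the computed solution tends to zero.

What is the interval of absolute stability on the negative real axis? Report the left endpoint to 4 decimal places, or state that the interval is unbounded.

(-3.0000, 0).

On y'=λy, z=hλ:
  k1=λy_n ⇒ h·k1=z·y_n;  k2=λ(1+2/5z)y_n ⇒ h·k2=z(1+2/5z)y_n
  y_{n+1}/y_n = 1 + 1/6z + 5/6z(1+2/5z) = 1 + z + 1/3z²
  R(z) = 1 + z + 1/3z².

Solve |R(x)|<1 on ℝ⁻.
x=-0.85: |R|=0.3908
R=1: x+1/3x²=0 ⇒ x=−3=-3.0000; min R=1−1/(4·1/3)=0.2500>−1
Confirm numerically:
  x=-2.908: |R|=0.91082 <1
  x=-2.547: |R|=0.61540 <1
  x=-2.403: |R|=0.52180 <1
  x=-1.873: |R|=0.29638 <1
  x=-3.505: |R|=1.59001 >1
  x=-3.477: |R|=1.55284 >1
  x=-3.421: |R|=1.48008 >1
So |R|<1 on (-3.0000, 0).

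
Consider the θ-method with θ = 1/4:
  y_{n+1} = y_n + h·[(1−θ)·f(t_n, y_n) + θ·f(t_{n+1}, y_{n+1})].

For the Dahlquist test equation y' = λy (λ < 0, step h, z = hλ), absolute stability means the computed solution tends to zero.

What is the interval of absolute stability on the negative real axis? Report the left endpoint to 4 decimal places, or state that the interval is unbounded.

z∈(-4.0000,0).

With y'=λy (z=hλ):
  y_{n+1} = y_n + z·[3/4·y_n + 1/4·y_{n+1}] ⇒ (1 − 1/4z)y_{n+1} = (1 + 3/4z)y_n
  R(z) = (1 + 3/4z)/(1 − 1/4z).

Find x<0 with |R(x)|<1.
x=-1.66: |R|=0.1731
R=−1: 1+3/4x = −1+1/4x ⇒ -1/2x=2 ⇒ x=2/(-1/2)=-4.0000
Confirm numerically:
  x=-3.698: |R|=0.92154 <1
  x=-3.353: |R|=0.82402 <1
  x=-3.027: |R|=0.72307 <1
  x=-4.599: |R|=1.13932 >1
  x=-4.509: |R|=1.11964 >1
Interval (-4.0000, 0).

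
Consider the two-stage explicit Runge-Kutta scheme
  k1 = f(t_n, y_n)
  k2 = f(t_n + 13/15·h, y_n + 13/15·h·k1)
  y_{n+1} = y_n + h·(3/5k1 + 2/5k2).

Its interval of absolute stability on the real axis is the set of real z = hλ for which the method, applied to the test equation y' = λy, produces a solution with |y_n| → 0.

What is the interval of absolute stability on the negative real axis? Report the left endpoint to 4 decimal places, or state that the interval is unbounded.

Set f=λy, z=hλ:
  k1=λy_n ⇒ h·k1=z·y_n;  k2=λ(1+13/15z)y_n ⇒ h·k2=z(1+13/15z)y_n
  y_{n+1}/y_n = 1 + 3/5z + 2/5z(1+13/15z) = 1 + z + 26/75z²
  ⇒ R(z) = 1 + z + 26/75z².

Boundary: |R(x)|=1, x<0.
x=-1.15: |R|=0.3085
R=1: x+26/75x²=0 ⇒ x=−75/26=-2.8846; min R=1−1/(4·26/75)=0.2788>−1
Confirm numerically:
  x=-2.136: |R|=0.44567 <1
  x=-1.987: |R|=0.38170 <1
  x=-1.305: |R|=0.28538 <1
  x=-3.291: |R|=1.46364 >1
  x=-3.238: |R|=1.39668 >1
  x=-2.945: |R|=1.06165 >1
Interval (-2.8846, 0).

(-2.8846, 0).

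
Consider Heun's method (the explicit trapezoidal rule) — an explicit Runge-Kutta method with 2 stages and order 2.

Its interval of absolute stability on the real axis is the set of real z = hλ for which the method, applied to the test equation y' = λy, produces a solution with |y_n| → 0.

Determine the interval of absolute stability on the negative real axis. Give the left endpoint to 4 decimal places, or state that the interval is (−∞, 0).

(-2.0000, 0).

With y'=λy (z=hλ):
  order 2, 2-stage ⇒ R(z)=1+z+z^2/2
  (e.g. R(-0.6)=0.58000, |R|=0.58000)

Solve |R(x)|<1 on ℝ⁻.
x=-0.6: |R|=0.5800
|R(-1.84)|=0.8528 |R(-1.7)|=0.7450 |R(-1.14)|=0.5098
Bisect:
  x_lo=-2.3047 |R|=1.3511  x_hi=-0.1860 |R|=0.8313
  mid=-1.24532 |R|=0.53009 →hi
  mid=-1.77500 |R|=0.80031 →hi
  mid=-2.03984 |R|=1.04063 →lo
  mid=-1.90742 |R|=0.91170 →hi
  mid=-1.97363 |R|=0.97398 →hi
  mid=-2.00673 |R|=1.00676 →lo
  mid=-1.99018 |R|=0.99023 →hi
  mid=-1.99846 |R|=0.99846 →hi
  ...
  [-2.00001,-1.99988] ⇒ x*=-2.0000
So |R|<1 on (-2.0000, 0).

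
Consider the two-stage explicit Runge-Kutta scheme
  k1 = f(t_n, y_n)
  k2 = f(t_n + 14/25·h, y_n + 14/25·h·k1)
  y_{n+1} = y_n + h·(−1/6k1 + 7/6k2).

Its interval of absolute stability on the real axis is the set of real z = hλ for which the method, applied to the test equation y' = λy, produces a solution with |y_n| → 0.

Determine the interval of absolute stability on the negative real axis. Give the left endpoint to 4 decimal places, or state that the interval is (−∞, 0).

With y'=λy (z=hλ):
  k1=λy_n ⇒ h·k1=z·y_n;  k2=λ(1+14/25z)y_n ⇒ h·k2=z(1+14/25z)y_n
  y_{n+1}/y_n = 1 − 1/6z + 7/6z(1+14/25z) = 1 + z + 49/75z²
  Hence R(z) = 1 + z + 49/75z².

Find x<0 with |R(x)|<1.
x=-0.61: |R|=0.6331
R=1: x+49/75x²=0 ⇒ x=−75/49=-1.5306; min R=1−1/(4·49/75)=0.6173>−1
Confirm numerically:
  x=-1.282: |R|=0.79177 <1
  x=-1.254: |R|=0.77338 <1
  x=-1.105: |R|=0.69274 <1
  x=-0.705: |R|=0.61972 <1
  x=-1.945: |R|=1.52658 >1
  x=-1.844: |R|=1.37755 >1
  x=-1.811: |R|=1.33175 >1
So |R|<1 on (-1.5306, 0).

z∈(-1.5306,0).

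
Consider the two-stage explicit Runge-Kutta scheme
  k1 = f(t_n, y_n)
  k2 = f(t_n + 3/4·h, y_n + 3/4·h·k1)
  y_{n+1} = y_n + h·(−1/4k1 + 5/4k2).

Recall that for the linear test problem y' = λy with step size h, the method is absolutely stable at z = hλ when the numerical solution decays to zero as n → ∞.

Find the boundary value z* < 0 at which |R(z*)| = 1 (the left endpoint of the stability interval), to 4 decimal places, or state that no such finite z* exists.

On y'=λy, z=hλ:
  k1=λy_n ⇒ h·k1=z·y_n;  k2=λ(1+3/4z)y_n ⇒ h·k2=z(1+3/4z)y_n
  y_{n+1}/y_n = 1 − 1/4z + 5/4z(1+3/4z) = 1 + z + 15/16z²
  ⇒ R(z) = 1 + z + 15/16z².

Need |R(x)|<1, x<0.
x=-1.57: |R|=1.7408
R=1: x+15/16x²=0 ⇒ x=−16/15=-1.0667; min R=1−1/(4·15/16)=0.7333>−1
Confirm numerically:
  x=-0.864: |R|=0.83584 <1
  x=-0.810: |R|=0.80509 <1
  x=-0.520: |R|=0.73350 <1
  x=-1.417: |R|=1.46540 >1
  x=-1.198: |R|=1.14750 >1
Interval (-1.0667, 0).

left endpoint -1.0667.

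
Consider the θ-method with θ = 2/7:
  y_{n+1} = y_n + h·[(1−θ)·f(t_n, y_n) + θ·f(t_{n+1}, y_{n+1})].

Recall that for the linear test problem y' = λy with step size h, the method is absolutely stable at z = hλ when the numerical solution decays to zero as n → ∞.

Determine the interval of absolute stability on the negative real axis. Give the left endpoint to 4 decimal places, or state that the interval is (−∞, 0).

(-4.6667, 0).

Test eqn y'=λy, z=hλ:
  y_{n+1} = y_n + z·[5/7·y_n + 2/7·y_{n+1}] ⇒ (1 − 2/7z)y_{n+1} = (1 + 5/7z)y_n
  so R(z) = (1 + 5/7z)/(1 − 2/7z).

Boundary: |R(x)|=1, x<0.
x=-0.68: |R|=0.4306
R=−1: 1+5/7x = −1+2/7x ⇒ -3/7x=2 ⇒ x=2/(-3/7)=-4.6667
Confirm numerically:
  x=-3.517: |R|=0.75424 <1
  x=-3.327: |R|=0.70565 <1
  x=-2.975: |R|=0.60811 <1
  x=-2.042: |R|=0.28961 <1
  x=-5.117: |R|=1.07839 >1
  x=-4.986: |R|=1.05645 >1
  x=-4.907: |R|=1.04288 >1
So |R|<1 on (-4.6667, 0).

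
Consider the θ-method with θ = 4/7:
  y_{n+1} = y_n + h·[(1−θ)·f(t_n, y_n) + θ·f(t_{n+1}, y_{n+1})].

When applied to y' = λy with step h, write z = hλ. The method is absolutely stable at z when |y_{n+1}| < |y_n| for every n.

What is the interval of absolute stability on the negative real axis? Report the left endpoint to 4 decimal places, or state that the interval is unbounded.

(−∞, 0) — no finite endpoint.

On y'=λy, z=hλ:
  y_{n+1} = y_n + z·[3/7·y_n + 4/7·y_{n+1}] ⇒ (1 − 4/7z)y_{n+1} = (1 + 3/7z)y_n
  R(z) = (1 + 3/7z)/(1 − 4/7z).

Solve |R(x)|<1 on ℝ⁻.
x=-0.52: |R|=0.5991
x=-2: |R|=0.0667
x=-10: |R|=0.4894
x=-100: |R|=0.7199
θ=4/7≥1/2 ⇒ |1+3/7x|<|1−4/7x| ∀x<0 ⇒ interval (−∞,0).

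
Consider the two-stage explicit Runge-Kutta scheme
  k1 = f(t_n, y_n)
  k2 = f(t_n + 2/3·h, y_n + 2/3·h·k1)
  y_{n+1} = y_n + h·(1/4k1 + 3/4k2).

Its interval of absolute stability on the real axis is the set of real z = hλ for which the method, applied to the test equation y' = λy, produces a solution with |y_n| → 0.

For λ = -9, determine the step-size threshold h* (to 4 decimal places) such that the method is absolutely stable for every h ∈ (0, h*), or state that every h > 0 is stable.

With y'=λy (z=hλ):
  k1=λy_n ⇒ h·k1=z·y_n;  k2=λ(1+2/3z)y_n ⇒ h·k2=z(1+2/3z)y_n
  y_{n+1}/y_n = 1 + 1/4z + 3/4z(1+2/3z) = 1 + z + 1/2z²
  ⇒ R(z) = 1 + z + 1/2z².

Need |R(x)|<1, x<0.
x=-0.57: |R|=0.5924
R=1: x+1/2x²=0 ⇒ x=−2=-2.0000; min R=1−1/(4·1/2)=0.5000>−1
Confirm numerically:
  x=-1.436: |R|=0.59505 <1
  x=-1.221: |R|=0.52442 <1
  x=-1.211: |R|=0.52226 <1
  x=-2.408: |R|=1.49123 >1
  x=-2.261: |R|=1.29506 >1
  x=-2.034: |R|=1.03458 >1
So |R|<1 on (-2.0000, 0).

(-2.0000,0); λ=-9 ⇒ h* = (2)/9 = 0.2222.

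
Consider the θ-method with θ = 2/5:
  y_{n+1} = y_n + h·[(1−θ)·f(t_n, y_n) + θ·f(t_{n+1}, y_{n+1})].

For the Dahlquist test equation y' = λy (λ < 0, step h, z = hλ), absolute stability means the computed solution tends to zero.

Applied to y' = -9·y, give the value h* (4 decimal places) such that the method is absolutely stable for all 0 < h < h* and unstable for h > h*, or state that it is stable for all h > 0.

(-10.0000,0); λ=-9 ⇒ h* = (10)/9 = 1.1111.

Set f=λy, z=hλ:
  y_{n+1} = y_n + z·[3/5·y_n + 2/5·y_{n+1}] ⇒ (1 − 2/5z)y_{n+1} = (1 + 3/5z)y_n
  so R(z) = (1 + 3/5z)/(1 − 2/5z).

Need |R(x)|<1, x<0.
x=-1.18: |R|=0.1984
R=−1: 1+3/5x = −1+2/5x ⇒ -1/5x=2 ⇒ x=2/(-1/5)=-10.0000
Confirm numerically:
  x=-9.215: |R|=0.96650 <1
  x=-9.002: |R|=0.95662 <1
  x=-5.132: |R|=0.68108 <1
  x=-10.535: |R|=1.02052 >1
  x=-10.500: |R|=1.01923 >1
Stable set (-10.0000, 0).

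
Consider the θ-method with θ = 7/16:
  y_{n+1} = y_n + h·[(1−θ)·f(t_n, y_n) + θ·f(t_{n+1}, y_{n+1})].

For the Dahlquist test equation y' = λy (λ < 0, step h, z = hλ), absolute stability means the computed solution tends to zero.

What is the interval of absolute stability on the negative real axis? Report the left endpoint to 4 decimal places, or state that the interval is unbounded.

(-16.0000, 0).

Test eqn y'=λy, z=hλ:
  y_{n+1} = y_n + z·[9/16·y_n + 7/16·y_{n+1}] ⇒ (1 − 7/16z)y_{n+1} = (1 + 9/16z)y_n
  so R(z) = (1 + 9/16z)/(1 − 7/16z).

Boundary: |R(x)|=1, x<0.
x=-0.54: |R|=0.5632
R=−1: 1+9/16x = −1+7/16x ⇒ -1/8x=2 ⇒ x=2/(-1/8)=-16.0000
Confirm numerically:
  x=-14.671: |R|=0.97761 <1
  x=-13.329: |R|=0.95113 <1
  x=-11.676: |R|=0.91151 <1
  x=-9.252: |R|=0.83290 <1
  x=-16.595: |R|=1.00900 >1
  x=-16.297: |R|=1.00457 >1
  x=-16.114: |R|=1.00177 >1
So |R|<1 on (-16.0000, 0).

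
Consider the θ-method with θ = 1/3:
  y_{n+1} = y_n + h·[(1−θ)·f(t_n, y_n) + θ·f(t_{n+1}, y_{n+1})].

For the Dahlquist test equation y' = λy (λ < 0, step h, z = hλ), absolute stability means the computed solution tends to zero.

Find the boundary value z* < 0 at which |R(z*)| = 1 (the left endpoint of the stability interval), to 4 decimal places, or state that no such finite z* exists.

z* = -6.0000.

With y'=λy (z=hλ):
  y_{n+1} = y_n + z·[2/3·y_n + 1/3·y_{n+1}] ⇒ (1 − 1/3z)y_{n+1} = (1 + 2/3z)y_n
  ⇒ R(z) = (1 + 2/3z)/(1 − 1/3z).

Boundary: |R(x)|=1, x<0.
x=-1.11: |R|=0.1898
R=−1: 1+2/3x = −1+1/3x ⇒ -1/3x=2 ⇒ x=2/(-1/3)=-6.0000
Confirm numerically:
  x=-4.334: |R|=0.77284 <1
  x=-3.661: |R|=0.64885 <1
  x=-3.227: |R|=0.55468 <1
  x=-6.355: |R|=1.03795 >1
  x=-6.166: |R|=1.01811 >1
Interval (-6.0000, 0).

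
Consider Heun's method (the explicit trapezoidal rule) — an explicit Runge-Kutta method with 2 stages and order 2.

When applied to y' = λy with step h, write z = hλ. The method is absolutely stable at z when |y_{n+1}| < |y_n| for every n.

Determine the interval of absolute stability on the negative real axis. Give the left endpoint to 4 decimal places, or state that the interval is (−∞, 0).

(-2.0000, 0).

With y'=λy (z=hλ):
  order 2, 2-stage ⇒ R(z)=1+z+z^2/2
  (e.g. R(-1.46)=0.60580, |R|=0.60580)

Need |R(x)|<1, x<0.
x=-1.46: |R|=0.6058
|R(-2.24)|=1.2688 |R(-1.7)|=0.7450 |R(-0.82)|=0.5162
Bisect:
  x_lo=-2.8466 |R|=2.2049  x_hi=-0.3970 |R|=0.6818
  mid=-1.62180 |R|=0.69332 →hi
  mid=-2.23418 |R|=1.26159 →lo
  mid=-1.92799 |R|=0.93058 →hi
  mid=-2.08108 |R|=1.08437 →lo
  mid=-2.00453 |R|=1.00454 →lo
  mid=-1.96626 |R|=0.96683 →hi
  mid=-1.98540 |R|=0.98550 →hi
  mid=-1.99497 |R|=0.99498 →hi
  ...
  [-2.00005,-1.99990] ⇒ x*=-2.0000
So |R|<1 on (-2.0000, 0).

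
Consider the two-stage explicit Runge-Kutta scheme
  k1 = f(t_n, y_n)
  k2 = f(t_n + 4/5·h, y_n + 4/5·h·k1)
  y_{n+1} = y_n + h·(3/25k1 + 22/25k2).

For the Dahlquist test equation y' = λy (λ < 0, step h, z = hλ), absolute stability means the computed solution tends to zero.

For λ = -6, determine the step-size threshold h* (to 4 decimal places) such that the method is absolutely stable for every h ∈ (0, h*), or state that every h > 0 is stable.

(-1.4205,0); λ=-6 ⇒ h* = (125/88)/6 = 0.2367.

On y'=λy, z=hλ:
  k1=λy_n ⇒ h·k1=z·y_n;  k2=λ(1+4/5z)y_n ⇒ h·k2=z(1+4/5z)y_n
  y_{n+1}/y_n = 1 + 3/25z + 22/25z(1+4/5z) = 1 + z + 88/125z²
  R(z) = 1 + z + 88/125z².

Boundary: |R(x)|=1, x<0.
x=-0.59: |R|=0.6551
R=1: x+88/125x²=0 ⇒ x=−125/88=-1.4205; min R=1−1/(4·88/125)=0.6449>−1
Confirm numerically:
  x=-0.932: |R|=0.67951 <1
  x=-0.833: |R|=0.65550 <1
  x=-0.775: |R|=0.64784 <1
  x=-1.661: |R|=1.28128 >1
  x=-1.599: |R|=1.20099 >1
  x=-1.558: |R|=1.15086 >1
So |R|<1 on (-1.4205, 0).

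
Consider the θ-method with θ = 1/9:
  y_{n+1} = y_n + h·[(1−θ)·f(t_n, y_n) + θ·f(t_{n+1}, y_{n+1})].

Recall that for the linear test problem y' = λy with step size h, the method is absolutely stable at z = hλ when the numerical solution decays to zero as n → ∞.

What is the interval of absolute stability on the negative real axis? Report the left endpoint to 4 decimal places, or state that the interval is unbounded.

On y'=λy, z=hλ:
  y_{n+1} = y_n + z·[8/9·y_n + 1/9·y_{n+1}] ⇒ (1 − 1/9z)y_{n+1} = (1 + 8/9z)y_n
  Hence R(z) = (1 + 8/9z)/(1 − 1/9z).

Solve |R(x)|<1 on ℝ⁻.
x=-1.51: |R|=0.2931
R=−1: 1+8/9x = −1+1/9x ⇒ -7/9x=2 ⇒ x=2/(-7/9)=-2.5714
Confirm numerically:
  x=-2.215: |R|=0.77753 <1
  x=-1.949: |R|=0.60206 <1
  x=-1.523: |R|=0.30258 <1
  x=-3.035: |R|=1.26963 >1
  x=-2.989: |R|=1.24381 >1
Stable set (-2.5714, 0).

(-2.5714, 0).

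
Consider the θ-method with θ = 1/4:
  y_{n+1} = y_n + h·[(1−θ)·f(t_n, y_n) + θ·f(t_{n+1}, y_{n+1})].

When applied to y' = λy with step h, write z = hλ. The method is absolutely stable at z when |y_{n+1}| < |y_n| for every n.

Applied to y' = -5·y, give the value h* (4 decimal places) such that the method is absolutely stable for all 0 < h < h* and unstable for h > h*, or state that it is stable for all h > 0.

(-4.0000,0); λ=-5 ⇒ h* = (4)/5 = 0.8000.

On y'=λy, z=hλ:
  y_{n+1} = y_n + z·[3/4·y_n + 1/4·y_{n+1}] ⇒ (1 − 1/4z)y_{n+1} = (1 + 3/4z)y_n
  R(z) = (1 + 3/4z)/(1 − 1/4z).

Solve |R(x)|<1 on ℝ⁻.
x=-0.68: |R|=0.4188
R=−1: 1+3/4x = −1+1/4x ⇒ -1/2x=2 ⇒ x=2/(-1/2)=-4.0000
Confirm numerically:
  x=-3.676: |R|=0.91558 <1
  x=-3.408: |R|=0.84017 <1
  x=-1.770: |R|=0.22704 <1
  x=-4.283: |R|=1.06833 >1
  x=-4.228: |R|=1.05542 >1
So |R|<1 on (-4.0000, 0).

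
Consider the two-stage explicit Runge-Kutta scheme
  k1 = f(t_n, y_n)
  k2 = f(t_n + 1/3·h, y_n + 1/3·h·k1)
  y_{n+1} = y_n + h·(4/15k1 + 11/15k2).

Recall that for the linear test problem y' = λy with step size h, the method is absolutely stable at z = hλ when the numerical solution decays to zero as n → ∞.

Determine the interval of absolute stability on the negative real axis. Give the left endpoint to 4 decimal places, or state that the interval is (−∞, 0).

z∈(-4.0909,0).

With y'=λy (z=hλ):
  k1=λy_n ⇒ h·k1=z·y_n;  k2=λ(1+1/3z)y_n ⇒ h·k2=z(1+1/3z)y_n
  y_{n+1}/y_n = 1 + 4/15z + 11/15z(1+1/3z) = 1 + z + 11/45z²
  Hence R(z) = 1 + z + 11/45z².

Need |R(x)|<1, x<0.
x=-1.36: |R|=0.0921
R=1: x+11/45x²=0 ⇒ x=−45/11=-4.0909; min R=1−1/(4·11/45)=-0.0227>−1
Confirm numerically:
  x=-3.485: |R|=0.48383 <1
  x=-2.060: |R|=0.02268 <1
  x=-1.648: |R|=0.01589 <1
  x=-4.669: |R|=1.65978 >1
  x=-4.618: |R|=1.59500 >1
  x=-4.220: |R|=1.13316 >1
So |R|<1 on (-4.0909, 0).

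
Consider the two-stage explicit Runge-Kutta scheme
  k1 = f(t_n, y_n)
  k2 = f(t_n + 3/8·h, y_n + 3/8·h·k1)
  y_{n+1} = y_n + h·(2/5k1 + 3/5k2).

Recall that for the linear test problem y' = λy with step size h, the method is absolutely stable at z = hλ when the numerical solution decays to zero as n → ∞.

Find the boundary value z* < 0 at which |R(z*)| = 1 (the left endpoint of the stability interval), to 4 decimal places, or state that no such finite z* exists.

Test eqn y'=λy, z=hλ:
  k1=λy_n ⇒ h·k1=z·y_n;  k2=λ(1+3/8z)y_n ⇒ h·k2=z(1+3/8z)y_n
  y_{n+1}/y_n = 1 + 2/5z + 3/5z(1+3/8z) = 1 + z + 9/40z²
  so R(z) = 1 + z + 9/40z².

Solve |R(x)|<1 on ℝ⁻.
x=-1.72: |R|=0.0544
R=1: x+9/40x²=0 ⇒ x=−40/9=-4.4444; min R=1−1/(4·9/40)=-0.1111>−1
Confirm numerically:
  x=-4.031: |R|=0.62502 <1
  x=-3.781: |R|=0.43559 <1
  x=-3.780: |R|=0.43489 <1
  x=-3.205: |R|=0.10621 <1
  x=-5.039: |R|=1.67409 >1
  x=-4.491: |R|=1.04704 >1
Interval (-4.4444, 0).

z* = -4.4444.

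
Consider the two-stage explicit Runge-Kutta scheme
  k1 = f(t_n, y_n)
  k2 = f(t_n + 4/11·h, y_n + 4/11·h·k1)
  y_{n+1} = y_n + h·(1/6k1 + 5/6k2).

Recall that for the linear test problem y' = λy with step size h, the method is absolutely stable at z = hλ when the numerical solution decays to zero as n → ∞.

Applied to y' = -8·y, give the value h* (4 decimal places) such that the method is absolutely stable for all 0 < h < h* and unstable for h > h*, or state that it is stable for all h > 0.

(-3.3000,0); λ=-8 ⇒ h* = (33/10)/8 = 0.4125.

With y'=λy (z=hλ):
  k1=λy_n ⇒ h·k1=z·y_n;  k2=λ(1+4/11z)y_n ⇒ h·k2=z(1+4/11z)y_n
  y_{n+1}/y_n = 1 + 1/6z + 5/6z(1+4/11z) = 1 + z + 10/33z²
  Hence R(z) = 1 + z + 10/33z².

Find x<0 with |R(x)|<1.
x=-0.85: |R|=0.3689
R=1: x+10/33x²=0 ⇒ x=−33/10=-3.3000; min R=1−1/(4·10/33)=0.1750>−1
Confirm numerically:
  x=-3.166: |R|=0.87144 <1
  x=-2.991: |R|=0.71993 <1
  x=-1.567: |R|=0.17709 <1
  x=-1.503: |R|=0.18155 <1
  x=-3.678: |R|=1.42130 >1
  x=-3.616: |R|=1.34626 >1
Stable set (-3.3000, 0).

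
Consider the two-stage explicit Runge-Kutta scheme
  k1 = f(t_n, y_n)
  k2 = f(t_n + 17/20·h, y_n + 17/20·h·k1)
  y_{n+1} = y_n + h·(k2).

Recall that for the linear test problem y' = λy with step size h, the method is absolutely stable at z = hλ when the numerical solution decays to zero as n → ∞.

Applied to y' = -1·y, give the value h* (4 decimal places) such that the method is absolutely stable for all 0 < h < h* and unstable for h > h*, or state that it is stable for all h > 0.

Test eqn y'=λy, z=hλ:
  k1=λy_n ⇒ h·k1=z·y_n;  k2=λ(1+17/20z)y_n ⇒ h·k2=z(1+17/20z)y_n
  y_{n+1}/y_n = 1 + z(1+17/20z) = 1 + z + 17/20z²
  so R(z) = 1 + z + 17/20z².

Need |R(x)|<1, x<0.
x=-1.17: |R|=0.9936
R=1: x+17/20x²=0 ⇒ x=−20/17=-1.1765; min R=1−1/(4·17/20)=0.7059>−1
Confirm numerically:
  x=-0.991: |R|=0.84377 <1
  x=-0.847: |R|=0.76280 <1
  x=-0.687: |R|=0.71417 <1
  x=-0.521: |R|=0.70972 <1
  x=-1.749: |R|=1.85115 >1
  x=-1.330: |R|=1.17356 >1
  x=-1.202: |R|=1.02608 >1
So |R|<1 on (-1.1765, 0).

(-1.1765,0); λ=-1 ⇒ h* = (20/17)/1 = 1.1765.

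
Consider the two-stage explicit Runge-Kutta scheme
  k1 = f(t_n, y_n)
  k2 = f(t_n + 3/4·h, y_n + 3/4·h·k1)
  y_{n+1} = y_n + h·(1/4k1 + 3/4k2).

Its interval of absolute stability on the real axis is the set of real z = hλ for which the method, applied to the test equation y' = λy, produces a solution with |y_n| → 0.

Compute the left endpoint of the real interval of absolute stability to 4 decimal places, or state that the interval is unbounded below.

z* = -1.7778.

Set f=λy, z=hλ:
  k1=λy_n ⇒ h·k1=z·y_n;  k2=λ(1+3/4z)y_n ⇒ h·k2=z(1+3/4z)y_n
  y_{n+1}/y_n = 1 + 1/4z + 3/4z(1+3/4z) = 1 + z + 9/16z²
  Hence R(z) = 1 + z + 9/16z².

Find x<0 with |R(x)|<1.
x=-1.51: |R|=0.7726
R=1: x+9/16x²=0 ⇒ x=−16/9=-1.7778; min R=1−1/(4·9/16)=0.5556>−1
Confirm numerically:
  x=-1.588: |R|=0.83048 <1
  x=-1.024: |R|=0.56582 <1
  x=-0.884: |R|=0.55557 <1
  x=-2.114: |R|=1.39981 >1
  x=-2.086: |R|=1.36166 >1
  x=-1.831: |R|=1.05482 >1
So |R|<1 on (-1.7778, 0).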